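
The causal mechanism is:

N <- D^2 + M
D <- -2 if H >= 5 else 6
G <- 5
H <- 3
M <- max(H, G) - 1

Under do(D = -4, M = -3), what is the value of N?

The joint intervention fixes D = -4, M = -3, removing each variable's own equation.
N = D^2 + M  [with D=-4, M=-3]  = 13

13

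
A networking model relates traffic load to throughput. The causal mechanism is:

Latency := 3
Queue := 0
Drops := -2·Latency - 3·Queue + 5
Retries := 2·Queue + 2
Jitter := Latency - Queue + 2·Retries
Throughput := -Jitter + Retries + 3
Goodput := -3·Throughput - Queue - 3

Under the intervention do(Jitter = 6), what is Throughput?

The intervention breaks the incoming arrows to Jitter: Jitter := Latency - Queue + 2·Retries no longer applies, and Jitter = 6.
Retries = 2·Queue + 2  [with Queue=0]  = 2
Throughput = -Jitter + Retries + 3  [with Jitter=6, Retries=2]  = -1

-1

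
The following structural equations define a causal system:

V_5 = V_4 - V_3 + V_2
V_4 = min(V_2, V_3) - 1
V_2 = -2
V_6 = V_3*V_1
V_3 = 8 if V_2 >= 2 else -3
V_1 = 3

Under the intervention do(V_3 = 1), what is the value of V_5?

do(V_3=1) replaces the equation V_3 = 8 if V_2 >= 2 else -3 with the constant V_3 = 1.
V_4 = min(V_2, V_3) - 1  [with V_2=-2, V_3=1]  = -3
V_5 = V_4 - V_3 + V_2  [with V_4=-3, V_3=1, V_2=-2]  = -6

-6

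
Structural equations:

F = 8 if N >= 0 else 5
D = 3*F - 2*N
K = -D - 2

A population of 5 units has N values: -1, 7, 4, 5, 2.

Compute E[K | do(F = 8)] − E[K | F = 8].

-2.2

do(F=8) breaks F's dependence on N. With F=8 fixed, K across the units is -28, -12, -18, -16, -22, mean -19.2.
Observing F=8 restricts to units where F's equation naturally yields 8: N ∈ {7, 4, 5, 2}. In that subpopulation K = -12, -18, -16, -22, mean -17.
Difference = -19.2 − (-17) = -2.2.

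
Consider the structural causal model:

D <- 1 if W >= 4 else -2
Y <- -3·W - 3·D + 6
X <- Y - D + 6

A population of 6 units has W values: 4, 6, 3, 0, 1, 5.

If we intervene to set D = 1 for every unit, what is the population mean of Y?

Under do(D=1), D's equation is replaced by D=1 for every unit. Per-unit Y: -9, -15, -6, 3, 0, -12. Mean = -6.5.

-6.5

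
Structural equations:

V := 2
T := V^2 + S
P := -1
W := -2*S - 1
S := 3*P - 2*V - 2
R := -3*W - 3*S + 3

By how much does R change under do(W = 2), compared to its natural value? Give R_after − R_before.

Under do(W=2), the mechanism W := -2*S - 1 is discarded; W is fixed at 2.
S = 3*P - 2*V - 2  [with P=-1, V=2]  = -9
R = -3*W - 3*S + 3  [with W=2, S=-9]  = 24
Without intervention: S = 3*P - 2*V - 2  [with P=-1, V=2]  = -9; W = -2*S - 1  [with S=-9]  = 17; R = -3*W - 3*S + 3  [with W=17, S=-9]  = -21.
Change = 24 − (-21) = 45.

45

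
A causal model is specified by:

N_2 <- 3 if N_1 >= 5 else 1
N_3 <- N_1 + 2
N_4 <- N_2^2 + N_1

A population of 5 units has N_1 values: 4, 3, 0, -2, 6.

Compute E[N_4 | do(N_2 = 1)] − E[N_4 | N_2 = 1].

0.95

Under do(N_2=1), N_2's equation is replaced by N_2=1 for every unit. Per-unit N_4: 5, 4, 1, -1, 7. Mean = 3.2.
Conditioning on N_2=1 selects the 4 unit(s) with N_1 ∈ {4, 3, 0, -2}. Their N_4 values: 5, 4, 1, -1. Mean = 2.25.
Difference = 3.2 − 2.25 = 0.95.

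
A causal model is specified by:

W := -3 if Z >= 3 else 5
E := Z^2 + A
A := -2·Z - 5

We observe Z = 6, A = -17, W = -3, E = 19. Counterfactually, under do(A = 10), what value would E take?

46

Under do(A=10), the mechanism A := -2·Z - 5 is discarded; A is fixed at 10.
E = Z^2 + A  [with Z=6, A=10]  = 46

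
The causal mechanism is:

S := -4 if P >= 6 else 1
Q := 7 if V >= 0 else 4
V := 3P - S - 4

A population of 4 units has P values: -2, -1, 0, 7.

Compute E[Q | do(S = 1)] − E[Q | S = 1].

The intervention sets S=1 in all 4 units regardless of P. Recomputing Q per unit gives 4, 4, 4, 7; average 4.75.
E[Q|S=1] averages over only the 3 units with S=1 (P = -2, -1, 0): Q = 4, 4, 4, mean 4.
Difference = 4.75 − 4 = 0.75.

0.75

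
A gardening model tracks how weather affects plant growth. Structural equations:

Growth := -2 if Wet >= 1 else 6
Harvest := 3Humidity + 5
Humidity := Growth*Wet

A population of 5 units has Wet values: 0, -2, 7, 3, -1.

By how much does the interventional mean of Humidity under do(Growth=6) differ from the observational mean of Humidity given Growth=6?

14.4

Under do(Growth=6), Growth's equation is replaced by Growth=6 for every unit. Per-unit Humidity: 0, -12, 42, 18, -6. Mean = 8.4.
Conditioning on Growth=6 selects the 3 unit(s) with Wet ∈ {0, -2, -1}. Their Humidity values: 0, -12, -6. Mean = -6.
Difference = 8.4 − (-6) = 14.4.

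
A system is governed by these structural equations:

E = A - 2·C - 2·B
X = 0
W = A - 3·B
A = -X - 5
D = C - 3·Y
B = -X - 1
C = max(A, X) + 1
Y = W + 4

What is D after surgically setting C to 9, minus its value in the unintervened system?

Under do(C=9), the mechanism C = max(A, X) + 1 is discarded; C is fixed at 9.
A = -X - 5  [with X=0]  = -5
B = -X - 1  [with X=0]  = -1
W = A - 3·B  [with A=-5, B=-1]  = -2
Y = W + 4  [with W=-2]  = 2
D = C - 3·Y  [with C=9, Y=2]  = 3
Without intervention: A = -X - 5  [with X=0]  = -5; B = -X - 1  [with X=0]  = -1; W = A - 3·B  [with A=-5, B=-1]  = -2; C = max(A, X) + 1  [with A=-5, X=0]  = 1; Y = W + 4  [with W=-2]  = 2; D = C - 3·Y  [with C=1, Y=2]  = -5.
Change = 3 − (-5) = 8.

8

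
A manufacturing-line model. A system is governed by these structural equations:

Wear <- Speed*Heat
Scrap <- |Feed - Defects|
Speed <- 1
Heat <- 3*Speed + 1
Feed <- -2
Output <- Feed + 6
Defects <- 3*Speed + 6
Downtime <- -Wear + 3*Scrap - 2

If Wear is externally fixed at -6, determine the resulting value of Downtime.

do(Wear=-6) replaces the equation Wear <- Speed*Heat with the constant Wear = -6.
Defects = 3*Speed + 6  [with Speed=1]  = 9
Scrap = |Feed - Defects|  [with Feed=-2, Defects=9]  = 11
Downtime = -Wear + 3*Scrap - 2  [with Wear=-6, Scrap=11]  = 37

37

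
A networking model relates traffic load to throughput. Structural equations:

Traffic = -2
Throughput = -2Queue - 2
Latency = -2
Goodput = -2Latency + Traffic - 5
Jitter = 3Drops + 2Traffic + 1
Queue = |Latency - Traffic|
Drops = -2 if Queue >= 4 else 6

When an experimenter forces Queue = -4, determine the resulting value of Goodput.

-3

The intervention breaks the incoming arrows to Queue: Queue = |Latency - Traffic| no longer applies, and Queue = -4.
Goodput is not downstream of the intervention, so its value is determined by the original equations.
Goodput = -2Latency + Traffic - 5  [with Latency=-2, Traffic=-2]  = -3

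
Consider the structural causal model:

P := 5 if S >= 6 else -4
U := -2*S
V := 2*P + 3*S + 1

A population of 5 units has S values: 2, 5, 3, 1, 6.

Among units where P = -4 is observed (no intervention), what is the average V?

Conditioning on P=-4 selects the 4 unit(s) with S ∈ {2, 5, 3, 1}. Their V values: -1, 8, 2, -4. Mean = 1.25.

1.25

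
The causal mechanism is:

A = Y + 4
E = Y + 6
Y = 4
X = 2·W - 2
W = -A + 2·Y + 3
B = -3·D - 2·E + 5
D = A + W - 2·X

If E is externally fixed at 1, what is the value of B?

Under do(E=1), the mechanism E = Y + 6 is discarded; E is fixed at 1.
A = Y + 4  [with Y=4]  = 8
W = -A + 2·Y + 3  [with A=8, Y=4]  = 3
X = 2·W - 2  [with W=3]  = 4
D = A + W - 2·X  [with A=8, W=3, X=4]  = 3
B = -3·D - 2·E + 5  [with D=3, E=1]  = -6

-6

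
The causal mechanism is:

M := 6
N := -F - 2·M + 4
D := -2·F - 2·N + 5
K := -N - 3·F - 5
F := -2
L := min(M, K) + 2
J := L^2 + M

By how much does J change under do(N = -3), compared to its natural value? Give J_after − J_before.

-28

The intervention breaks the incoming arrows to N: N := -F - 2·M + 4 no longer applies, and N = -3.
K = -N - 3·F - 5  [with N=-3, F=-2]  = 4
L = min(M, K) + 2  [with M=6, K=4]  = 6
J = L^2 + M  [with L=6, M=6]  = 42
Without intervention: N = -F - 2·M + 4  [with F=-2, M=6]  = -6; K = -N - 3·F - 5  [with N=-6, F=-2]  = 7; L = min(M, K) + 2  [with M=6, K=7]  = 8; J = L^2 + M  [with L=8, M=6]  = 70.
Change = 42 − 70 = -28.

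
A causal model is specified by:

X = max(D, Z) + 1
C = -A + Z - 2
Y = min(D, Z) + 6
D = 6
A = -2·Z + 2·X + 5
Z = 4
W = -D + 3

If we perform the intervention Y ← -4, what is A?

11

The intervention breaks the incoming arrows to Y: Y = min(D, Z) + 6 no longer applies, and Y = -4.
No directed path runs from Y to A, so A keeps its natural value.
X = max(D, Z) + 1  [with D=6, Z=4]  = 7
A = -2·Z + 2·X + 5  [with Z=4, X=7]  = 11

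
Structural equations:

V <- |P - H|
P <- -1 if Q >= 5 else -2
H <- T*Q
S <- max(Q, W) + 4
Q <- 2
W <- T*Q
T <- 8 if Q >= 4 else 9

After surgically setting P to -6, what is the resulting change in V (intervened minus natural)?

Under do(P=-6), the mechanism P <- -1 if Q >= 5 else -2 is discarded; P is fixed at -6.
T = 8 if Q >= 4 else 9  [with Q=2]  = 9
H = T*Q  [with T=9, Q=2]  = 18
V = |P - H|  [with P=-6, H=18]  = 24
Without intervention: T = 8 if Q >= 4 else 9  [with Q=2]  = 9; H = T*Q  [with T=9, Q=2]  = 18; P = -1 if Q >= 5 else -2  [with Q=2]  = -2; V = |P - H|  [with P=-2, H=18]  = 20.
Change = 24 − 20 = 4.

4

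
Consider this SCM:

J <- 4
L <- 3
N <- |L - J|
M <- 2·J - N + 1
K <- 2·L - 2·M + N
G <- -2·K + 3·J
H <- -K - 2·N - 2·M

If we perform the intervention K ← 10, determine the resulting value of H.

-28

Under do(K=10), the mechanism K <- 2·L - 2·M + N is discarded; K is fixed at 10.
N = |L - J|  [with L=3, J=4]  = 1
M = 2·J - N + 1  [with J=4, N=1]  = 8
H = -K - 2·N - 2·M  [with K=10, N=1, M=8]  = -28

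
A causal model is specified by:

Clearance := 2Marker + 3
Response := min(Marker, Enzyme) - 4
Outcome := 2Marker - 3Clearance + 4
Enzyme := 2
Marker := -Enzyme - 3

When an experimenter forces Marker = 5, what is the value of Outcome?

-25

do(Marker=5) replaces the equation Marker := -Enzyme - 3 with the constant Marker = 5.
Clearance = 2Marker + 3  [with Marker=5]  = 13
Outcome = 2Marker - 3Clearance + 4  [with Marker=5, Clearance=13]  = -25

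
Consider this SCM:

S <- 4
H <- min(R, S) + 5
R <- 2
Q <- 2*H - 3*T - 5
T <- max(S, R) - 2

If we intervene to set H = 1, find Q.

-9

do(H=1) replaces the equation H <- min(R, S) + 5 with the constant H = 1.
T = max(S, R) - 2  [with S=4, R=2]  = 2
Q = 2*H - 3*T - 5  [with H=1, T=2]  = -9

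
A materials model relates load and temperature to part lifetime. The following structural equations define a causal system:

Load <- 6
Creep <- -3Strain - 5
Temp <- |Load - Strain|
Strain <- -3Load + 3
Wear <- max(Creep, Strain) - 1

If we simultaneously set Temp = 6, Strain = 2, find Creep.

-11

The joint intervention fixes Temp = 6, Strain = 2, removing each variable's own equation.
Creep = -3Strain - 5  [with Strain=2]  = -11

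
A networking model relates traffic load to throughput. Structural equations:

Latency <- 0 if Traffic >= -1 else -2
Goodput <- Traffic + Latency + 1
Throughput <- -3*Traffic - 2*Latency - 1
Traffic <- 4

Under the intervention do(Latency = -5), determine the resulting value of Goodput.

Under do(Latency=-5), the mechanism Latency <- 0 if Traffic >= -1 else -2 is discarded; Latency is fixed at -5.
Goodput = Traffic + Latency + 1  [with Traffic=4, Latency=-5]  = 0

0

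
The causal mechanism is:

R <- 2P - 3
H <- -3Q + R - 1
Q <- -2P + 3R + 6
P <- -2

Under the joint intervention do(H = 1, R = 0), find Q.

10

Setting H = 1, R = 0 by intervention discards those variables' equations.
Q = -2P + 3R + 6  [with P=-2, R=0]  = 10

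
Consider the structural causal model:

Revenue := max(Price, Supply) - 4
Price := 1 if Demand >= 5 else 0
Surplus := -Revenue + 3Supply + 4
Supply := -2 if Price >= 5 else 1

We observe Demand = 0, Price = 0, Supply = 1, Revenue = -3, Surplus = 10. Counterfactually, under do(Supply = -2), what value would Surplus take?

2

do(Supply=-2) replaces the equation Supply := -2 if Price >= 5 else 1 with the constant Supply = -2.
Price = 1 if Demand >= 5 else 0  [with Demand=0]  = 0
Revenue = max(Price, Supply) - 4  [with Price=0, Supply=-2]  = -4
Surplus = -Revenue + 3Supply + 4  [with Revenue=-4, Supply=-2]  = 2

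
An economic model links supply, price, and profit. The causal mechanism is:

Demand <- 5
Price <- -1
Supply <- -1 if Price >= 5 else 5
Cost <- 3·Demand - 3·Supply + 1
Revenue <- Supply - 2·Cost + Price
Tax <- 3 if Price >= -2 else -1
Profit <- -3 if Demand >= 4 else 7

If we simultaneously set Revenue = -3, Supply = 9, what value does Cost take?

Under do(Revenue = -3, Supply = 9), each intervened variable's structural equation is replaced by its fixed value.
Cost = 3·Demand - 3·Supply + 1  [with Demand=5, Supply=9]  = -11

-11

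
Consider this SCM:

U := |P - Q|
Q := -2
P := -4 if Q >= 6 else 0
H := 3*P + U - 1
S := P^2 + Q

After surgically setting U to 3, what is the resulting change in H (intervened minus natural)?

1

The intervention breaks the incoming arrows to U: U := |P - Q| no longer applies, and U = 3.
P = -4 if Q >= 6 else 0  [with Q=-2]  = 0
H = 3*P + U - 1  [with P=0, U=3]  = 2
Without intervention: P = -4 if Q >= 6 else 0  [with Q=-2]  = 0; U = |P - Q|  [with P=0, Q=-2]  = 2; H = 3*P + U - 1  [with P=0, U=2]  = 1.
Change = 2 − 1 = 1.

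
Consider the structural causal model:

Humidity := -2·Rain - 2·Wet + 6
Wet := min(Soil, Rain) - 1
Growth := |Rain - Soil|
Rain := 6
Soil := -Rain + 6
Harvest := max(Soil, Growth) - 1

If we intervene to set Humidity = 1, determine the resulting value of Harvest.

5

The intervention breaks the incoming arrows to Humidity: Humidity := -2·Rain - 2·Wet + 6 no longer applies, and Humidity = 1.
Since Harvest is not a descendant of the intervened variable, it is unaffected.
Soil = -Rain + 6  [with Rain=6]  = 0
Growth = |Rain - Soil|  [with Rain=6, Soil=0]  = 6
Harvest = max(Soil, Growth) - 1  [with Soil=0, Growth=6]  = 5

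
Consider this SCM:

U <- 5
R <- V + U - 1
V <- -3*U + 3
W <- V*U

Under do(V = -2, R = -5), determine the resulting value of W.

Setting V = -2, R = -5 by intervention discards those variables' equations.
W = V*U  [with V=-2, U=5]  = -10

-10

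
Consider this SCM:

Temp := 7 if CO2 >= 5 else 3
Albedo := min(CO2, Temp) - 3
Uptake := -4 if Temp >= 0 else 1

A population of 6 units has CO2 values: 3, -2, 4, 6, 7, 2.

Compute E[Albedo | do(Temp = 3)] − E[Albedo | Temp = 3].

0.5

do(Temp=3) breaks Temp's dependence on CO2. With Temp=3 fixed, Albedo across the units is 0, -5, 0, 0, 0, -1, mean -1.
E[Albedo|Temp=3] averages over only the 4 units with Temp=3 (CO2 = 3, -2, 4, 2): Albedo = 0, -5, 0, -1, mean -1.5.
Difference = -1 − (-1.5) = 0.5.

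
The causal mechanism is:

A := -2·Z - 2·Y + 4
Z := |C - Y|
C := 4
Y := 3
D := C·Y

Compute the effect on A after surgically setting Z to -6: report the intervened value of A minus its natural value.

14

Intervening sets Z = -6 and removes its equation (Z := |C - Y|).
A = -2·Z - 2·Y + 4  [with Z=-6, Y=3]  = 10
Without intervention: Z = |C - Y|  [with C=4, Y=3]  = 1; A = -2·Z - 2·Y + 4  [with Z=1, Y=3]  = -4.
Change = 10 − (-4) = 14.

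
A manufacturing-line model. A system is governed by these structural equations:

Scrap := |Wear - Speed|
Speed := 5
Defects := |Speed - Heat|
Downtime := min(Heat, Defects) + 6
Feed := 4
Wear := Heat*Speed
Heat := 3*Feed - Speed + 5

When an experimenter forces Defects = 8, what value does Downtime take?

14

Under do(Defects=8), the mechanism Defects := |Speed - Heat| is discarded; Defects is fixed at 8.
Heat = 3*Feed - Speed + 5  [with Feed=4, Speed=5]  = 12
Downtime = min(Heat, Defects) + 6  [with Heat=12, Defects=8]  = 14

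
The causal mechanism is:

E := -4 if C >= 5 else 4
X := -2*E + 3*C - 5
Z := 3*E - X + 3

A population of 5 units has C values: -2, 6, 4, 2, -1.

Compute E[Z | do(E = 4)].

22.6

Every unit gets E=4 under the intervention. Z values become 34, 10, 16, 22, 31; E[Z|do(E=4)] = 22.6.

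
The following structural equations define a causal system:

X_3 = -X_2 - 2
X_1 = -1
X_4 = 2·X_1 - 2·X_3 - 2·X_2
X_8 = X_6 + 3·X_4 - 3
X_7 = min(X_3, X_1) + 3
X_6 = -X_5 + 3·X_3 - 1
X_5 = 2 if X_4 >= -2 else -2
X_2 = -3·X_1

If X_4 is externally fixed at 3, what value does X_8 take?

-12

do(X_4=3) replaces the equation X_4 = 2·X_1 - 2·X_3 - 2·X_2 with the constant X_4 = 3.
X_2 = -3·X_1  [with X_1=-1]  = 3
X_3 = -X_2 - 2  [with X_2=3]  = -5
X_5 = 2 if X_4 >= -2 else -2  [with X_4=3]  = 2
X_6 = -X_5 + 3·X_3 - 1  [with X_5=2, X_3=-5]  = -18
X_8 = X_6 + 3·X_4 - 3  [with X_6=-18, X_4=3]  = -12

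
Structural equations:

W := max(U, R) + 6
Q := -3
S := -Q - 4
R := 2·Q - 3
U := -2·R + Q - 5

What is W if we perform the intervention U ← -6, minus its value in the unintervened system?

-16

do(U=-6) replaces the equation U := -2·R + Q - 5 with the constant U = -6.
R = 2·Q - 3  [with Q=-3]  = -9
W = max(U, R) + 6  [with U=-6, R=-9]  = 0
Without intervention: R = 2·Q - 3  [with Q=-3]  = -9; U = -2·R + Q - 5  [with R=-9, Q=-3]  = 10; W = max(U, R) + 6  [with U=10, R=-9]  = 16.
Change = 0 − 16 = -16.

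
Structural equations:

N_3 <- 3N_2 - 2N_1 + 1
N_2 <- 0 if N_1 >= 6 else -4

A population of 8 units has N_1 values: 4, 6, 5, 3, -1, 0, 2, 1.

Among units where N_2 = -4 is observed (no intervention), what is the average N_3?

Observing N_2=-4 restricts to units where N_2's equation naturally yields -4: N_1 ∈ {4, 5, 3, -1, 0, 2, 1}. In that subpopulation N_3 = -19, -21, -17, -9, -11, -15, -13, mean -15.

-15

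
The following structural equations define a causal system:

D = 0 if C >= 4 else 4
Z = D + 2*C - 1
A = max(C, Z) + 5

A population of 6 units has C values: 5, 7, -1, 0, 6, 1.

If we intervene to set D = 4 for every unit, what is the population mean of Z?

9

Under do(D=4), D's equation is replaced by D=4 for every unit. Per-unit Z: 13, 17, 1, 3, 15, 5. Mean = 9.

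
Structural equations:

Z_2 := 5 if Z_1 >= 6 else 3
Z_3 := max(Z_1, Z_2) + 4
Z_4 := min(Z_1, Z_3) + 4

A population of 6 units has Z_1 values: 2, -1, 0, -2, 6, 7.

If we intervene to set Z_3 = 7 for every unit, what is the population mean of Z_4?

6

The intervention sets Z_3=7 in all 6 units regardless of Z_1. Recomputing Z_4 per unit gives 6, 3, 4, 2, 10, 11; average 6.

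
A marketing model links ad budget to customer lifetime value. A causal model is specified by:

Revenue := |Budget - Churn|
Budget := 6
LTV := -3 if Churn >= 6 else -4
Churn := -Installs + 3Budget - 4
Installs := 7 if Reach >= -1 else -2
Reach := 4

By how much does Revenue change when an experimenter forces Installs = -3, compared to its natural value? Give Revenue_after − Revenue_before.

do(Installs=-3) replaces the equation Installs := 7 if Reach >= -1 else -2 with the constant Installs = -3.
Churn = -Installs + 3Budget - 4  [with Installs=-3, Budget=6]  = 17
Revenue = |Budget - Churn|  [with Budget=6, Churn=17]  = 11
Without intervention: Installs = 7 if Reach >= -1 else -2  [with Reach=4]  = 7; Churn = -Installs + 3Budget - 4  [with Installs=7, Budget=6]  = 7; Revenue = |Budget - Churn|  [with Budget=6, Churn=7]  = 1.
Change = 11 − 1 = 10.

10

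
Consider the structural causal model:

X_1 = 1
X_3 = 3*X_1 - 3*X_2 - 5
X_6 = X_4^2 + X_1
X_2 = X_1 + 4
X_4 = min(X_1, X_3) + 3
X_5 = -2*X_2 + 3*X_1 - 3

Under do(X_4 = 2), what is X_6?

5

Under do(X_4=2), the mechanism X_4 = min(X_1, X_3) + 3 is discarded; X_4 is fixed at 2.
X_6 = X_4^2 + X_1  [with X_4=2, X_1=1]  = 5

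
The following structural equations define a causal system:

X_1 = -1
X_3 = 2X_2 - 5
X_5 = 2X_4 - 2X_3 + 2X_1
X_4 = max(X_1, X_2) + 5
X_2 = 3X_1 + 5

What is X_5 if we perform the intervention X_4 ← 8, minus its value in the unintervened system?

Intervening sets X_4 = 8 and removes its equation (X_4 = max(X_1, X_2) + 5).
X_2 = 3X_1 + 5  [with X_1=-1]  = 2
X_3 = 2X_2 - 5  [with X_2=2]  = -1
X_5 = 2X_4 - 2X_3 + 2X_1  [with X_4=8, X_3=-1, X_1=-1]  = 16
Without intervention: X_2 = 3X_1 + 5  [with X_1=-1]  = 2; X_3 = 2X_2 - 5  [with X_2=2]  = -1; X_4 = max(X_1, X_2) + 5  [with X_1=-1, X_2=2]  = 7; X_5 = 2X_4 - 2X_3 + 2X_1  [with X_4=7, X_3=-1, X_1=-1]  = 14.
Change = 16 − 14 = 2.

2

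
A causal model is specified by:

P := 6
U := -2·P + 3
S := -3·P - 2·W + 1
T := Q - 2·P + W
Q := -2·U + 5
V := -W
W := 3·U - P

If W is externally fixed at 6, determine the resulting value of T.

17

The intervention breaks the incoming arrows to W: W := 3·U - P no longer applies, and W = 6.
U = -2·P + 3  [with P=6]  = -9
Q = -2·U + 5  [with U=-9]  = 23
T = Q - 2·P + W  [with Q=23, P=6, W=6]  = 17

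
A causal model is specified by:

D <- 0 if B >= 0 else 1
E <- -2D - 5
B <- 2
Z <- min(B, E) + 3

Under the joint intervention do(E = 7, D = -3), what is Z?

5

The joint intervention fixes E = 7, D = -3, removing each variable's own equation.
Z = min(B, E) + 3  [with B=2, E=7]  = 5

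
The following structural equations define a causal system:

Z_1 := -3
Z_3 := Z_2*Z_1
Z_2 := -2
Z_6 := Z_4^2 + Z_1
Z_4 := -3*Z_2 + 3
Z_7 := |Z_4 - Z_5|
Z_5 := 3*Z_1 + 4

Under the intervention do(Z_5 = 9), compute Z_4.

9

The intervention breaks the incoming arrows to Z_5: Z_5 := 3*Z_1 + 4 no longer applies, and Z_5 = 9.
Since Z_4 is not a descendant of the intervened variable, it is unaffected.
Z_4 = -3*Z_2 + 3  [with Z_2=-2]  = 9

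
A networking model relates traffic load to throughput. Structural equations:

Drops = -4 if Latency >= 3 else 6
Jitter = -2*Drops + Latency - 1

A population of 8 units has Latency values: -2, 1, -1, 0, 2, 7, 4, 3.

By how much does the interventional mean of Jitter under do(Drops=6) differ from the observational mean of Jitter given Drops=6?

1.75

Every unit gets Drops=6 under the intervention. Jitter values become -15, -12, -14, -13, -11, -6, -9, -10; E[Jitter|do(Drops=6)] = -11.25.
E[Jitter|Drops=6] averages over only the 5 units with Drops=6 (Latency = -2, 1, -1, 0, 2): Jitter = -15, -12, -14, -13, -11, mean -13.
Difference = -11.25 − (-13) = 1.75.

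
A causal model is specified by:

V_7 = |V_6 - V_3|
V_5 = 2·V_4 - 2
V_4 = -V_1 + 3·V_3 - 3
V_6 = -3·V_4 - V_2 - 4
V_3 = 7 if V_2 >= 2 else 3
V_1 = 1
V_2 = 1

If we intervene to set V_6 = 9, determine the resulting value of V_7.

6

Intervening sets V_6 = 9 and removes its equation (V_6 = -3·V_4 - V_2 - 4).
V_3 = 7 if V_2 >= 2 else 3  [with V_2=1]  = 3
V_7 = |V_6 - V_3|  [with V_6=9, V_3=3]  = 6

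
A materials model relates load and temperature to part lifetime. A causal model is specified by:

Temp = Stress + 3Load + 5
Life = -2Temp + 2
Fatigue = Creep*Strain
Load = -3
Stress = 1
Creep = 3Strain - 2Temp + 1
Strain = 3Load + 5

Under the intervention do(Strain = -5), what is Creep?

-8

do(Strain=-5) replaces the equation Strain = 3Load + 5 with the constant Strain = -5.
Temp = Stress + 3Load + 5  [with Stress=1, Load=-3]  = -3
Creep = 3Strain - 2Temp + 1  [with Strain=-5, Temp=-3]  = -8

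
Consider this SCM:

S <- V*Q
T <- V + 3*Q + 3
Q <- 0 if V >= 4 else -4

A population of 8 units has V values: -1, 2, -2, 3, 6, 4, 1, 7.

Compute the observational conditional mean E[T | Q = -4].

E[T|Q=-4] averages over only the 5 units with Q=-4 (V = -1, 2, -2, 3, 1): T = -10, -7, -11, -6, -8, mean -8.4.

-8.4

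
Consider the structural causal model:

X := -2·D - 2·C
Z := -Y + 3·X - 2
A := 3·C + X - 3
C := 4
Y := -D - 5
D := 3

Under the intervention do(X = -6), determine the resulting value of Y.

-8

Under do(X=-6), the mechanism X := -2·D - 2·C is discarded; X is fixed at -6.
Since Y is not a descendant of the intervened variable, it is unaffected.
Y = -D - 5  [with D=3]  = -8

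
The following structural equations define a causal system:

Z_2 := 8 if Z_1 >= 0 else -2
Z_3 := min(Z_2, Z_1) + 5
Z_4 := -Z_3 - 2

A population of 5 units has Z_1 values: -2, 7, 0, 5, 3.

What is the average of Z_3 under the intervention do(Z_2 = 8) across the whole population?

7.6

The intervention sets Z_2=8 in all 5 units regardless of Z_1. Recomputing Z_3 per unit gives 3, 12, 5, 10, 8; average 7.6.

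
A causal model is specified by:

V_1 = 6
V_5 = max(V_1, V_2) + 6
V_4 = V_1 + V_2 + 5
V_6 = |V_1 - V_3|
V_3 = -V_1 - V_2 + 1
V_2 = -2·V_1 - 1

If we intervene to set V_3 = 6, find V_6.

The intervention breaks the incoming arrows to V_3: V_3 = -V_1 - V_2 + 1 no longer applies, and V_3 = 6.
V_6 = |V_1 - V_3|  [with V_1=6, V_3=6]  = 0

0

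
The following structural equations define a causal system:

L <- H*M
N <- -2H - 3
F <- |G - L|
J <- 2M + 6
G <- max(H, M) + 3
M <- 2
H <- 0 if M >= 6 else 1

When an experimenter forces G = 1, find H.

Under do(G=1), the mechanism G <- max(H, M) + 3 is discarded; G is fixed at 1.
Since H is not a descendant of the intervened variable, it is unaffected.
H = 0 if M >= 6 else 1  [with M=2]  = 1

1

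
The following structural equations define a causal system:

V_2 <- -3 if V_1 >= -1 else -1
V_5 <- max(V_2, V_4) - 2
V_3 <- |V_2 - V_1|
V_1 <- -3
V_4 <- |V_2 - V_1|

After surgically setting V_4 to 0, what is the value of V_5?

Intervening sets V_4 = 0 and removes its equation (V_4 <- |V_2 - V_1|).
V_2 = -3 if V_1 >= -1 else -1  [with V_1=-3]  = -1
V_5 = max(V_2, V_4) - 2  [with V_2=-1, V_4=0]  = -2

-2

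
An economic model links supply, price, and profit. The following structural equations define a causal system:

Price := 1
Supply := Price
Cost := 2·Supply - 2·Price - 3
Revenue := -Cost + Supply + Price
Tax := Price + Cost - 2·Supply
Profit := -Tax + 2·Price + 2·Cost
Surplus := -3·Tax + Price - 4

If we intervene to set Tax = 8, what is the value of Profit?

-12

The intervention breaks the incoming arrows to Tax: Tax := Price + Cost - 2·Supply no longer applies, and Tax = 8.
Supply = Price  [with Price=1]  = 1
Cost = 2·Supply - 2·Price - 3  [with Supply=1, Price=1]  = -3
Profit = -Tax + 2·Price + 2·Cost  [with Tax=8, Price=1, Cost=-3]  = -12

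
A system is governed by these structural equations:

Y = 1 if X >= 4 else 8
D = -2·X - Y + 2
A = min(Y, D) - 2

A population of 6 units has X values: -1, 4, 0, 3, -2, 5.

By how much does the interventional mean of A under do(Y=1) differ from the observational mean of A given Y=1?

Every unit gets Y=1 under the intervention. A values become -1, -9, -1, -7, -1, -11; E[A|do(Y=1)] = -5.
Observing Y=1 restricts to units where Y's equation naturally yields 1: X ∈ {4, 5}. In that subpopulation A = -9, -11, mean -10.
Difference = -5 − (-10) = 5.

5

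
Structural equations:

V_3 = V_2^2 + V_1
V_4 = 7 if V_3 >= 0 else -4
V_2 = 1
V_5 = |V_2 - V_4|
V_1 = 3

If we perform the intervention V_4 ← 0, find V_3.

4

Under do(V_4=0), the mechanism V_4 = 7 if V_3 >= 0 else -4 is discarded; V_4 is fixed at 0.
Since V_3 is not a descendant of the intervened variable, it is unaffected.
V_3 = V_2^2 + V_1  [with V_2=1, V_1=3]  = 4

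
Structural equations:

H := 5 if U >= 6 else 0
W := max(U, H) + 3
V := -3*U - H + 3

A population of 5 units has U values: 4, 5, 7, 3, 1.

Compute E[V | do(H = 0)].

Every unit gets H=0 under the intervention. V values become -9, -12, -18, -6, 0; E[V|do(H=0)] = -9.

-9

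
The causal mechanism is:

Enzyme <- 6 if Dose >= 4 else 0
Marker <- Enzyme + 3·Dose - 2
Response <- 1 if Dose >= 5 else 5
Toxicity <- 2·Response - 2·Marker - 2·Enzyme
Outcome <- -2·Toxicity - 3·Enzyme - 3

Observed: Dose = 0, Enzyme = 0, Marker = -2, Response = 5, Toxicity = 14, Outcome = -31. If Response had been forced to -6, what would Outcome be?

13

Under do(Response=-6), the mechanism Response <- 1 if Dose >= 5 else 5 is discarded; Response is fixed at -6.
Enzyme = 6 if Dose >= 4 else 0  [with Dose=0]  = 0
Marker = Enzyme + 3·Dose - 2  [with Enzyme=0, Dose=0]  = -2
Toxicity = 2·Response - 2·Marker - 2·Enzyme  [with Response=-6, Marker=-2, Enzyme=0]  = -8
Outcome = -2·Toxicity - 3·Enzyme - 3  [with Toxicity=-8, Enzyme=0]  = 13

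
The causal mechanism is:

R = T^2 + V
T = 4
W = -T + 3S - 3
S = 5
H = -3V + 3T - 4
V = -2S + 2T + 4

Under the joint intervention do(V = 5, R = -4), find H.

-7

The joint intervention fixes V = 5, R = -4, removing each variable's own equation.
H = -3V + 3T - 4  [with V=5, T=4]  = -7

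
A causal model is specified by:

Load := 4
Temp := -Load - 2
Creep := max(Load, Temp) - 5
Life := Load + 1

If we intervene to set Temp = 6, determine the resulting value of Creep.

The intervention breaks the incoming arrows to Temp: Temp := -Load - 2 no longer applies, and Temp = 6.
Creep = max(Load, Temp) - 5  [with Load=4, Temp=6]  = 1

1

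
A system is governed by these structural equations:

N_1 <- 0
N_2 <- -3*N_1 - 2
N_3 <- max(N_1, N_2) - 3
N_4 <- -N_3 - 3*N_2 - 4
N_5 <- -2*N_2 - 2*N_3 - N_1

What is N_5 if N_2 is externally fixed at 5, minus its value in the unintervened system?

-24

do(N_2=5) replaces the equation N_2 <- -3*N_1 - 2 with the constant N_2 = 5.
N_3 = max(N_1, N_2) - 3  [with N_1=0, N_2=5]  = 2
N_5 = -2*N_2 - 2*N_3 - N_1  [with N_2=5, N_3=2, N_1=0]  = -14
Without intervention: N_2 = -3*N_1 - 2  [with N_1=0]  = -2; N_3 = max(N_1, N_2) - 3  [with N_1=0, N_2=-2]  = -3; N_5 = -2*N_2 - 2*N_3 - N_1  [with N_2=-2, N_3=-3, N_1=0]  = 10.
Change = -14 − 10 = -24.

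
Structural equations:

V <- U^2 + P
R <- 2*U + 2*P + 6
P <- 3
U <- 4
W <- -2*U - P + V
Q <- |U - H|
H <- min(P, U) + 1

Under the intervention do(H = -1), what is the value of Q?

The intervention breaks the incoming arrows to H: H <- min(P, U) + 1 no longer applies, and H = -1.
Q = |U - H|  [with U=4, H=-1]  = 5

5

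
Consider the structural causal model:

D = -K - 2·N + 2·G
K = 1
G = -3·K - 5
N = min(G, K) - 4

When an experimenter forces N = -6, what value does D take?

The intervention breaks the incoming arrows to N: N = min(G, K) - 4 no longer applies, and N = -6.
G = -3·K - 5  [with K=1]  = -8
D = -K - 2·N + 2·G  [with K=1, N=-6, G=-8]  = -5

-5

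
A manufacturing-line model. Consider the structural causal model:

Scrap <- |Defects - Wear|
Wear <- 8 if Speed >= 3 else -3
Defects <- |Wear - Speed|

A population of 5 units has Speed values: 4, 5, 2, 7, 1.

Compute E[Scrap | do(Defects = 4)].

The intervention sets Defects=4 in all 5 units regardless of Speed. Recomputing Scrap per unit gives 4, 4, 7, 4, 7; average 5.2.

5.2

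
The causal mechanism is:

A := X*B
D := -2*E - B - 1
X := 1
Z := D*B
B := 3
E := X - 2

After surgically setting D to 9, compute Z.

The intervention breaks the incoming arrows to D: D := -2*E - B - 1 no longer applies, and D = 9.
Z = D*B  [with D=9, B=3]  = 27

27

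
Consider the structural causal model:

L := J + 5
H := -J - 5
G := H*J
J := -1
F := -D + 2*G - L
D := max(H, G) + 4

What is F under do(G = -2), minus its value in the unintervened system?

The intervention breaks the incoming arrows to G: G := H*J no longer applies, and G = -2.
H = -J - 5  [with J=-1]  = -4
D = max(H, G) + 4  [with H=-4, G=-2]  = 2
L = J + 5  [with J=-1]  = 4
F = -D + 2*G - L  [with D=2, G=-2, L=4]  = -10
Without intervention: H = -J - 5  [with J=-1]  = -4; G = H*J  [with H=-4, J=-1]  = 4; D = max(H, G) + 4  [with H=-4, G=4]  = 8; L = J + 5  [with J=-1]  = 4; F = -D + 2*G - L  [with D=8, G=4, L=4]  = -4.
Change = -10 − (-4) = -6.

-6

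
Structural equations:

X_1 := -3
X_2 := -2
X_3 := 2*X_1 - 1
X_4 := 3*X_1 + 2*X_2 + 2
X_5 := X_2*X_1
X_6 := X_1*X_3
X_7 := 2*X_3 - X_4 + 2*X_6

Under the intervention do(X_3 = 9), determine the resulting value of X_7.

-25

The intervention breaks the incoming arrows to X_3: X_3 := 2*X_1 - 1 no longer applies, and X_3 = 9.
X_4 = 3*X_1 + 2*X_2 + 2  [with X_1=-3, X_2=-2]  = -11
X_6 = X_1*X_3  [with X_1=-3, X_3=9]  = -27
X_7 = 2*X_3 - X_4 + 2*X_6  [with X_3=9, X_4=-11, X_6=-27]  = -25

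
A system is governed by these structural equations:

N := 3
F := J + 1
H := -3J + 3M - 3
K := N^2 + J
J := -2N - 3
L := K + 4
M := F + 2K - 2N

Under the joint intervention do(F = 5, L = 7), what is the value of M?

Setting F = 5, L = 7 by intervention discards those variables' equations.
J = -2N - 3  [with N=3]  = -9
K = N^2 + J  [with N=3, J=-9]  = 0
M = F + 2K - 2N  [with F=5, K=0, N=3]  = -1

-1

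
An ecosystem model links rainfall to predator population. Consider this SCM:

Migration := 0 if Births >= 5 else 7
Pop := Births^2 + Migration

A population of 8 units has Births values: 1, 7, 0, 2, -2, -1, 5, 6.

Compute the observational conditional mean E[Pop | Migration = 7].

9

E[Pop|Migration=7] averages over only the 5 units with Migration=7 (Births = 1, 0, 2, -2, -1): Pop = 8, 7, 11, 11, 8, mean 9.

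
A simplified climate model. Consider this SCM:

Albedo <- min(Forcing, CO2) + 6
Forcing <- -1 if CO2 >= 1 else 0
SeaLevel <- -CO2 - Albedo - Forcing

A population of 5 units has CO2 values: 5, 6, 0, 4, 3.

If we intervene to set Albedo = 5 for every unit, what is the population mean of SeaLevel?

Under do(Albedo=5), Albedo's equation is replaced by Albedo=5 for every unit. Per-unit SeaLevel: -9, -10, -5, -8, -7. Mean = -7.8.

-7.8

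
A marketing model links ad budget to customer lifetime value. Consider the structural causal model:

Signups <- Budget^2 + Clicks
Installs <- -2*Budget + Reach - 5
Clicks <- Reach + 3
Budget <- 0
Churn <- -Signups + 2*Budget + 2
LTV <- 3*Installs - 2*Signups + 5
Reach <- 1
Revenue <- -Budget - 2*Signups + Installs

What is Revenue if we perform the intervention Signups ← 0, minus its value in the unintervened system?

8

Under do(Signups=0), the mechanism Signups <- Budget^2 + Clicks is discarded; Signups is fixed at 0.
Installs = -2*Budget + Reach - 5  [with Budget=0, Reach=1]  = -4
Revenue = -Budget - 2*Signups + Installs  [with Budget=0, Signups=0, Installs=-4]  = -4
Without intervention: Clicks = Reach + 3  [with Reach=1]  = 4; Installs = -2*Budget + Reach - 5  [with Budget=0, Reach=1]  = -4; Signups = Budget^2 + Clicks  [with Budget=0, Clicks=4]  = 4; Revenue = -Budget - 2*Signups + Installs  [with Budget=0, Signups=4, Installs=-4]  = -12.
Change = -4 − (-12) = 8.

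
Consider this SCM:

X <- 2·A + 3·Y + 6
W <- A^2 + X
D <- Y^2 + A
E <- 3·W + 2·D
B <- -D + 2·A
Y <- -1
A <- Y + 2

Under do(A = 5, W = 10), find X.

The joint intervention fixes A = 5, W = 10, removing each variable's own equation.
X = 2·A + 3·Y + 6  [with A=5, Y=-1]  = 13

13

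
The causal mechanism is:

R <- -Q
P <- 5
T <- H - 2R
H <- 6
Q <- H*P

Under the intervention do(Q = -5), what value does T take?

do(Q=-5) replaces the equation Q <- H*P with the constant Q = -5.
R = -Q  [with Q=-5]  = 5
T = H - 2R  [with H=6, R=5]  = -4

-4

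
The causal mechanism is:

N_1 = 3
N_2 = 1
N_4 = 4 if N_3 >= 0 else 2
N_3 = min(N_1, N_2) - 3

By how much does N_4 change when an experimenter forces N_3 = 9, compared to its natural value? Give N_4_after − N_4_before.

2

The intervention breaks the incoming arrows to N_3: N_3 = min(N_1, N_2) - 3 no longer applies, and N_3 = 9.
N_4 = 4 if N_3 >= 0 else 2  [with N_3=9]  = 4
Without intervention: N_3 = min(N_1, N_2) - 3  [with N_1=3, N_2=1]  = -2; N_4 = 4 if N_3 >= 0 else 2  [with N_3=-2]  = 2.
Change = 4 − 2 = 2.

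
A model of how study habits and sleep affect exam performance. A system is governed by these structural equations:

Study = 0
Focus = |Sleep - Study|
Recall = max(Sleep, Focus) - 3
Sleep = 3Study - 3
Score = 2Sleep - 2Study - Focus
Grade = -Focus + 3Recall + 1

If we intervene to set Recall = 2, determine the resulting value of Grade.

4

The intervention breaks the incoming arrows to Recall: Recall = max(Sleep, Focus) - 3 no longer applies, and Recall = 2.
Sleep = 3Study - 3  [with Study=0]  = -3
Focus = |Sleep - Study|  [with Sleep=-3, Study=0]  = 3
Grade = -Focus + 3Recall + 1  [with Focus=3, Recall=2]  = 4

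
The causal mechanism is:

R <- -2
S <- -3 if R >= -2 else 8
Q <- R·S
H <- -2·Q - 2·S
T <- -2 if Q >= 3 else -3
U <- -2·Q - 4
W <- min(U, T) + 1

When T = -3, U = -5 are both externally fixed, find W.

Under do(T = -3, U = -5), each intervened variable's structural equation is replaced by its fixed value.
W = min(U, T) + 1  [with U=-5, T=-3]  = -4

-4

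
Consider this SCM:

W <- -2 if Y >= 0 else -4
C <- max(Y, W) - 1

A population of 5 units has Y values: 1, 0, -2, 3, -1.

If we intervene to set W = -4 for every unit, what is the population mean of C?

Under do(W=-4), W's equation is replaced by W=-4 for every unit. Per-unit C: 0, -1, -3, 2, -2. Mean = -0.8.

-0.8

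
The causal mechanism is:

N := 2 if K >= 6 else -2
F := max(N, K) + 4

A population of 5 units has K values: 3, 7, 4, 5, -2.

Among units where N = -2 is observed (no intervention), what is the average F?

6.5

E[F|N=-2] averages over only the 4 units with N=-2 (K = 3, 4, 5, -2): F = 7, 8, 9, 2, mean 6.5.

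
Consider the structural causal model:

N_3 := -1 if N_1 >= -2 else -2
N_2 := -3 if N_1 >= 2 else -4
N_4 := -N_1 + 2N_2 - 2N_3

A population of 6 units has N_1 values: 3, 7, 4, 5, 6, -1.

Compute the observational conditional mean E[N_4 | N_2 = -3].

Conditioning on N_2=-3 selects the 5 unit(s) with N_1 ∈ {3, 7, 4, 5, 6}. Their N_4 values: -7, -11, -8, -9, -10. Mean = -9.

-9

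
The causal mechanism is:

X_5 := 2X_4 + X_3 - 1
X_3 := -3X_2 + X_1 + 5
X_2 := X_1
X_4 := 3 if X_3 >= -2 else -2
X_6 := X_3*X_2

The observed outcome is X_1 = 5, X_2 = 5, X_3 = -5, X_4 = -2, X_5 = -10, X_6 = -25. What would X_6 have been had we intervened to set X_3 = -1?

-5

The intervention breaks the incoming arrows to X_3: X_3 := -3X_2 + X_1 + 5 no longer applies, and X_3 = -1.
X_2 = X_1  [with X_1=5]  = 5
X_6 = X_3*X_2  [with X_3=-1, X_2=5]  = -5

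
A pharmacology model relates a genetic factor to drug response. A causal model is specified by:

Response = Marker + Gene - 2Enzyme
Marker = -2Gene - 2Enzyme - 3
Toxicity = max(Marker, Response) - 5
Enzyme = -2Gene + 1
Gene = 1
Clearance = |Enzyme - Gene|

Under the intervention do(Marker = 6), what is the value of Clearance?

2

The intervention breaks the incoming arrows to Marker: Marker = -2Gene - 2Enzyme - 3 no longer applies, and Marker = 6.
No directed path runs from Marker to Clearance, so Clearance keeps its natural value.
Enzyme = -2Gene + 1  [with Gene=1]  = -1
Clearance = |Enzyme - Gene|  [with Enzyme=-1, Gene=1]  = 2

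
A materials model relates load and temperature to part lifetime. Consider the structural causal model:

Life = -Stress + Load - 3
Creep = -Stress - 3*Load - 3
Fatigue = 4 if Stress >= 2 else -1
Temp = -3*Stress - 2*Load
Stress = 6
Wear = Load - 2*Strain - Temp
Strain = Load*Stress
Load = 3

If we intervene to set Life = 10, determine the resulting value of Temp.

The intervention breaks the incoming arrows to Life: Life = -Stress + Load - 3 no longer applies, and Life = 10.
Since Temp is not a descendant of the intervened variable, it is unaffected.
Temp = -3*Stress - 2*Load  [with Stress=6, Load=3]  = -24

-24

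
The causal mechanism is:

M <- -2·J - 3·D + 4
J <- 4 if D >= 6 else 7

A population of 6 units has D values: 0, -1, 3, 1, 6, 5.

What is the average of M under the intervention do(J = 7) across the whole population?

-17

Under do(J=7), J's equation is replaced by J=7 for every unit. Per-unit M: -10, -7, -19, -13, -28, -25. Mean = -17.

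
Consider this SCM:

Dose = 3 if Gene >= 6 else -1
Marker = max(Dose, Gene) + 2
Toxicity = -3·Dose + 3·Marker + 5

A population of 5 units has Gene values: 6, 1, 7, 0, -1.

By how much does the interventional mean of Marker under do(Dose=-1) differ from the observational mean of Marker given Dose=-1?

Every unit gets Dose=-1 under the intervention. Marker values become 8, 3, 9, 2, 1; E[Marker|do(Dose=-1)] = 4.6.
Observing Dose=-1 restricts to units where Dose's equation naturally yields -1: Gene ∈ {1, 0, -1}. In that subpopulation Marker = 3, 2, 1, mean 2.
Difference = 4.6 − 2 = 2.6.

2.6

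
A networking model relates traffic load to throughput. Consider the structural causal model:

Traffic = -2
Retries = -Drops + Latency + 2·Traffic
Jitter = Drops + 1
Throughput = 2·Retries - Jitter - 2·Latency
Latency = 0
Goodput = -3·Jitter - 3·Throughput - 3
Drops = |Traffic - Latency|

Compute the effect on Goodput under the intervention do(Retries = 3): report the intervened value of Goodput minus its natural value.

-54

The intervention breaks the incoming arrows to Retries: Retries = -Drops + Latency + 2·Traffic no longer applies, and Retries = 3.
Drops = |Traffic - Latency|  [with Traffic=-2, Latency=0]  = 2
Jitter = Drops + 1  [with Drops=2]  = 3
Throughput = 2·Retries - Jitter - 2·Latency  [with Retries=3, Jitter=3, Latency=0]  = 3
Goodput = -3·Jitter - 3·Throughput - 3  [with Jitter=3, Throughput=3]  = -21
Without intervention: Drops = |Traffic - Latency|  [with Traffic=-2, Latency=0]  = 2; Retries = -Drops + Latency + 2·Traffic  [with Drops=2, Latency=0, Traffic=-2]  = -6; Jitter = Drops + 1  [with Drops=2]  = 3; Throughput = 2·Retries - Jitter - 2·Latency  [with Retries=-6, Jitter=3, Latency=0]  = -15; Goodput = -3·Jitter - 3·Throughput - 3  [with Jitter=3, Throughput=-15]  = 33.
Change = -21 − 33 = -54.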